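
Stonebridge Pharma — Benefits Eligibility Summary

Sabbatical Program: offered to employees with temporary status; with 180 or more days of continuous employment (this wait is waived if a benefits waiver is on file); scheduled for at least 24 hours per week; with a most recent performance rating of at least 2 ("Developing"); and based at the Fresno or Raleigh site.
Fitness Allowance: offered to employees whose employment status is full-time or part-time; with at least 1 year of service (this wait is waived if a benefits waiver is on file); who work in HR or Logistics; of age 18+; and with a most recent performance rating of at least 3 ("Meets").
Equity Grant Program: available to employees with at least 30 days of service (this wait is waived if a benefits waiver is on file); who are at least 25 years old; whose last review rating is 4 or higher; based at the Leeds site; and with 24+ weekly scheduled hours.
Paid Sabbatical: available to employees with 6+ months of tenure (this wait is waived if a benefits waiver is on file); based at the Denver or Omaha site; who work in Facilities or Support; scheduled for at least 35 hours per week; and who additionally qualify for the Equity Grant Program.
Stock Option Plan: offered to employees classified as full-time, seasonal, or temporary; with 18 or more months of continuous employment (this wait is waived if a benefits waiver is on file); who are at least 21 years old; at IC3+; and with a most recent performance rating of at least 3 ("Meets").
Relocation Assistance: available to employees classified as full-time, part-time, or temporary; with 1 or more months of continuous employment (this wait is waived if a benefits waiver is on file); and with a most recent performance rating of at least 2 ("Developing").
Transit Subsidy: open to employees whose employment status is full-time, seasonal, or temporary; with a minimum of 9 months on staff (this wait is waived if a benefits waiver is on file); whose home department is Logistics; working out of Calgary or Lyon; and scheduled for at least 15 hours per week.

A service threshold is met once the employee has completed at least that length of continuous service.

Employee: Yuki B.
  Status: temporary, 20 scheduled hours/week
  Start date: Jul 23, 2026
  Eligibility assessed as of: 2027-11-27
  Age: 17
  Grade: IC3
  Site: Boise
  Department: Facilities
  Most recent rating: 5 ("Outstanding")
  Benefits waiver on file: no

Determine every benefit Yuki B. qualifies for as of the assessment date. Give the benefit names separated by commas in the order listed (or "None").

Service from Jul 23, 2026 to 2027-11-27: 492 days.
Sabbatical Program — status temporary ✓; no waiver, service 492 days ≥ 180 days ✓; 20 hrs/wk < 24 ✗ → not eligible.
Fitness Allowance — status temporary ✗ (requires full-time or part-time) → not eligible.
Equity Grant Program — no waiver, service 492 days ≥ 30 days ✓; age 17 < 25 ✗ → not eligible.
Paid Sabbatical — no waiver, service 492 days ≥ 6 months (≈180 days) ✓; site Boise ✗ (not Denver or Omaha) → not eligible.
Stock Option Plan — status temporary ✓; no waiver, service 492 days < 18 months (≈540 days) ✗ → not eligible.
Relocation Assistance — status temporary ✓; no waiver, service 492 days ≥ 1 month (≈30 days) ✓; rating 5 ≥ 2 ✓ → eligible.
Transit Subsidy — status temporary ✓; no waiver, service 492 days ≥ 9 months (≈270 days) ✓; dept Facilities ✗ → not eligible.

Relocation Assistance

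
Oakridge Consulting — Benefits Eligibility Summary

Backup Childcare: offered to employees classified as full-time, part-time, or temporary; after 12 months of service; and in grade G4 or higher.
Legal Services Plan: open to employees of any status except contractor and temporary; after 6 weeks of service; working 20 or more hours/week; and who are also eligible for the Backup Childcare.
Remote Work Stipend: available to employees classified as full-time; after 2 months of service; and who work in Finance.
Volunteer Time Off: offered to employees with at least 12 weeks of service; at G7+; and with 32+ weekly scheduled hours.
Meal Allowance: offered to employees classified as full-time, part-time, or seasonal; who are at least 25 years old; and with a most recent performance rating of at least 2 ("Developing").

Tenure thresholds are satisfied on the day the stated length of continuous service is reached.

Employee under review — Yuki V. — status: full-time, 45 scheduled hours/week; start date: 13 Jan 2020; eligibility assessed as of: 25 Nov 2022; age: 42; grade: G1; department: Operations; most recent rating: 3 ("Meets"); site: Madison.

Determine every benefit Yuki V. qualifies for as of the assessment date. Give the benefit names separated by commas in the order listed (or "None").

Service from 13 Jan 2020 to 25 Nov 2022: 1047 days.
Backup Childcare — status full-time ✓; service 1047 days ≥ 12 months (≈360 days) ✓; grade G1 < G4 ✗ → not eligible.
Legal Services Plan — status full-time ✓ (not excluded); service 1047 days ≥ 6 weeks (≈42 days) ✓; 45 hrs/wk ≥ 20 ✓; not eligible for Backup Childcare ✗ → not eligible.
Remote Work Stipend — status full-time ✓; service 1047 days ≥ 2 months (≈60 days) ✓; dept Operations ✗ → not eligible.
Volunteer Time Off — service 1047 days ≥ 12 weeks (≈84 days) ✓; grade G1 < G7 ✗ → not eligible.
Meal Allowance — status full-time ✓; age 42 ≥ 25 ✓; rating 3 ≥ 2 ✓ → eligible.

Meal Allowance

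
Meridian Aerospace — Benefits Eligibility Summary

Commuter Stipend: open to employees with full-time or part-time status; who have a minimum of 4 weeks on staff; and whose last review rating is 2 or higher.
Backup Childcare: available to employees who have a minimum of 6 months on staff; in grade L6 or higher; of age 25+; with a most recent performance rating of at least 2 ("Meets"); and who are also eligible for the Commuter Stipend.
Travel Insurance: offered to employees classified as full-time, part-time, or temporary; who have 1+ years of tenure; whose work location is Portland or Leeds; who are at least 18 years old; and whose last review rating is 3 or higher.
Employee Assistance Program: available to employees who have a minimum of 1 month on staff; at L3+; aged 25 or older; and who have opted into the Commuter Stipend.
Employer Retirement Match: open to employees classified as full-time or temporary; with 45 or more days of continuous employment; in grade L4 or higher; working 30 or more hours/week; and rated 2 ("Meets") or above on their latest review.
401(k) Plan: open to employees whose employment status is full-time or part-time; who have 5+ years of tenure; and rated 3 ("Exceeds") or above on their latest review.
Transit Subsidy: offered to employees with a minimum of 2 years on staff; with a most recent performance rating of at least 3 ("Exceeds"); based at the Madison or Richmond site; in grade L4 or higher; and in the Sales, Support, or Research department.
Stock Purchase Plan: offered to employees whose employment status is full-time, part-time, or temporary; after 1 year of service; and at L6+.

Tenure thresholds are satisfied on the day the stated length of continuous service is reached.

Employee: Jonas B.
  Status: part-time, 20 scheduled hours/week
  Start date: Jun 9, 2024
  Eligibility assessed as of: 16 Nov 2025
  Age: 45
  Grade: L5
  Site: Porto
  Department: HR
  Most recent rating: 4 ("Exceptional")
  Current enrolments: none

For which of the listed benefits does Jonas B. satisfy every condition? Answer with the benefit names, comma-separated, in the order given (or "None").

Commuter Stipend

Service from Jun 9, 2024 to 16 Nov 2025: 525 days.
Commuter Stipend — status part-time ✓; service 525 days ≥ 4 weeks (≈28 days) ✓; rating 4 ≥ 2 ✓ → eligible.
Backup Childcare — service 525 days ≥ 6 months (≈180 days) ✓; grade L5 < L6 ✗ → not eligible.
Travel Insurance — status part-time ✓; service 525 days ≥ 1 year (≈365 days) ✓; site Porto ✗ (not Portland or Leeds) → not eligible.
Employee Assistance Program — service 525 days ≥ 1 month (≈30 days) ✓; grade L5 ≥ L3 ✓; age 45 ≥ 25 ✓; not enrolled in Commuter Stipend ✗ → not eligible.
Employer Retirement Match — status part-time ✗ (requires full-time or temporary) → not eligible.
401(k) Plan — status part-time ✓; service 525 days < 5 years (≈1825 days) ✗ → not eligible.
Transit Subsidy — service 525 days < 2 years (≈730 days) ✗ → not eligible.
Stock Purchase Plan — status part-time ✓; service 525 days ≥ 1 year (≈365 days) ✓; grade L5 < L6 ✗ → not eligible.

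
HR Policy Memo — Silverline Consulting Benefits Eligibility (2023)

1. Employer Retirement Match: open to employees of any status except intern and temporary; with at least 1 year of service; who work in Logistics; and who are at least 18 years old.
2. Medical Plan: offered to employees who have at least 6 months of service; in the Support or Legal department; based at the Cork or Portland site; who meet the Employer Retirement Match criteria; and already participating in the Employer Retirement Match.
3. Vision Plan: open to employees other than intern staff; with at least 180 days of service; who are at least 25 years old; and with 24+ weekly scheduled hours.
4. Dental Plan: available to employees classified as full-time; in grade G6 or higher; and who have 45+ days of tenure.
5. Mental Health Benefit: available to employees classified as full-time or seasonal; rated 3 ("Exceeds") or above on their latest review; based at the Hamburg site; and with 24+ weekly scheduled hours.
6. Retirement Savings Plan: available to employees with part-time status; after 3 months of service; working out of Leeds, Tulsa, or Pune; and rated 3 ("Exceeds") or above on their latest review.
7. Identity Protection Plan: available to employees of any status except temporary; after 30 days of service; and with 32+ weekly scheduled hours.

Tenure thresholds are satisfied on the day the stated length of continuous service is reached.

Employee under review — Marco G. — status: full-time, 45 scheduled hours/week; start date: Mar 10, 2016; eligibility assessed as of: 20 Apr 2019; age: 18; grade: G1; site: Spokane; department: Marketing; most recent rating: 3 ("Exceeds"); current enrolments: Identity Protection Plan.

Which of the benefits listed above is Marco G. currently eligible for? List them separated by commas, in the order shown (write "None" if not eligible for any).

Identity Protection Plan

Service from Mar 10, 2016 to 20 Apr 2019: 1136 days.
Employer Retirement Match — status full-time ✓ (not excluded); service 1136 days ≥ 1 year (≈365 days) ✓; dept Marketing ✗ → not eligible.
Medical Plan — service 1136 days ≥ 6 months (≈180 days) ✓; dept Marketing ✗ → not eligible.
Vision Plan — status full-time ✓ (not excluded); service 1136 days ≥ 180 days ✓; age 18 < 25 ✗ → not eligible.
Dental Plan — status full-time ✓; grade G1 < G6 ✗ → not eligible.
Mental Health Benefit — status full-time ✓; rating 3 ≥ 3 ✓; site Spokane ✗ (not Hamburg) → not eligible.
Retirement Savings Plan — status full-time ✗ (requires part-time) → not eligible.
Identity Protection Plan — status full-time ✓ (not excluded); service 1136 days ≥ 30 days ✓; 45 hrs/wk ≥ 32 ✓ → eligible.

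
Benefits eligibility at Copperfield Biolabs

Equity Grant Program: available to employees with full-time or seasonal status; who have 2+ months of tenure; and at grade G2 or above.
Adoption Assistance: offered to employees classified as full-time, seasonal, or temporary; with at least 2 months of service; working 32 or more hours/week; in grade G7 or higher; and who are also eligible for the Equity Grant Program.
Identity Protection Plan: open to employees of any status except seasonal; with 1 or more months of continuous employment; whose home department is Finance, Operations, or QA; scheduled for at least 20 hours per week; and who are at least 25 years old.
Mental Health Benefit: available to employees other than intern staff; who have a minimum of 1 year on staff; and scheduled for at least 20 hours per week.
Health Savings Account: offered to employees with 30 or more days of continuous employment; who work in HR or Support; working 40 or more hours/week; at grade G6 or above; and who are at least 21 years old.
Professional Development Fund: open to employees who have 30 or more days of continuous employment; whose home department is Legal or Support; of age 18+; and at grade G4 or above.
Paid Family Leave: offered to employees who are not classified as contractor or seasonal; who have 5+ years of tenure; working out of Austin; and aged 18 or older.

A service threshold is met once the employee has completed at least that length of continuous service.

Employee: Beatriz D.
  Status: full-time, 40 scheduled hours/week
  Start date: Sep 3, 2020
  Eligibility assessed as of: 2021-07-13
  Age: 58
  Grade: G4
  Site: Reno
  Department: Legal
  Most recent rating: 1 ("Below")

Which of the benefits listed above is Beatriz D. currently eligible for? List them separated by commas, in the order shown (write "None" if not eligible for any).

Service from Sep 3, 2020 to 2021-07-13: 313 days.
Equity Grant Program — status full-time ✓; service 313 days ≥ 2 months (≈60 days) ✓; grade G4 ≥ G2 ✓ → eligible.
Adoption Assistance — status full-time ✓; service 313 days ≥ 2 months (≈60 days) ✓; 40 hrs/wk ≥ 32 ✓; grade G4 < G7 ✗ → not eligible.
Identity Protection Plan — status full-time ✓ (not excluded); service 313 days ≥ 1 month (≈30 days) ✓; dept Legal ✗ → not eligible.
Mental Health Benefit — status full-time ✓ (not excluded); service 313 days < 1 year (≈365 days) ✗ → not eligible.
Health Savings Account — service 313 days ≥ 30 days ✓; dept Legal ✗ → not eligible.
Professional Development Fund — service 313 days ≥ 30 days ✓; dept Legal ✓; age 58 ≥ 18 ✓; grade G4 ≥ G4 ✓ → eligible.
Paid Family Leave — status full-time ✓ (not excluded); service 313 days < 5 years (≈1825 days) ✗ → not eligible.

Equity Grant Program, Professional Development Fund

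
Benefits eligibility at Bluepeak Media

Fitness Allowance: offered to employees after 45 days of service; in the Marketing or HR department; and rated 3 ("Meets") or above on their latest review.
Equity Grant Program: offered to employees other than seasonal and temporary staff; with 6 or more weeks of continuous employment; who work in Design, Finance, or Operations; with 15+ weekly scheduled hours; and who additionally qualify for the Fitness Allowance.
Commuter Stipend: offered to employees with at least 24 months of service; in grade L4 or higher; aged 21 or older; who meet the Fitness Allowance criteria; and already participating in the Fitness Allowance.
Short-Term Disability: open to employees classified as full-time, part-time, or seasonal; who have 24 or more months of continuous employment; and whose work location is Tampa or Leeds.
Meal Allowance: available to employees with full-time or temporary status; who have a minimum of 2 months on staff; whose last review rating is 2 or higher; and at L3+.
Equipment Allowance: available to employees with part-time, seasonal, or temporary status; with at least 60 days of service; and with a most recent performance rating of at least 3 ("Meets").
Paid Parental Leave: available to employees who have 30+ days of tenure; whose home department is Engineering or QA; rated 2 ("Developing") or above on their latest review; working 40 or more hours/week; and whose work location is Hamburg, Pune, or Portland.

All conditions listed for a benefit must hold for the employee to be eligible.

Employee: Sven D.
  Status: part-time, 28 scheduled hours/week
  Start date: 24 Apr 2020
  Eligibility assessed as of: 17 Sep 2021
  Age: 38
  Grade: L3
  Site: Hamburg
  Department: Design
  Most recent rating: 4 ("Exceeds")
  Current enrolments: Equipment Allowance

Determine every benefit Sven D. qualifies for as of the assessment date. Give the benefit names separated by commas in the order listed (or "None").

Service from 24 Apr 2020 to 17 Sep 2021: 511 days.
Fitness Allowance — service 511 days ≥ 45 days ✓; dept Design ✗ → not eligible.
Equity Grant Program — status part-time ✓ (not excluded); service 511 days ≥ 6 weeks (≈42 days) ✓; dept Design ✓; 28 hrs/wk ≥ 15 ✓; not eligible for Fitness Allowance ✗ → not eligible.
Commuter Stipend — service 511 days < 24 months (≈720 days) ✗ → not eligible.
Short-Term Disability — status part-time ✓; service 511 days < 24 months (≈720 days) ✗ → not eligible.
Meal Allowance — status part-time ✗ (requires full-time or temporary) → not eligible.
Equipment Allowance — status part-time ✓; service 511 days ≥ 60 days ✓; rating 4 ≥ 3 ✓ → eligible.
Paid Parental Leave — service 511 days ≥ 30 days ✓; dept Design ✗ → not eligible.

Equipment Allowance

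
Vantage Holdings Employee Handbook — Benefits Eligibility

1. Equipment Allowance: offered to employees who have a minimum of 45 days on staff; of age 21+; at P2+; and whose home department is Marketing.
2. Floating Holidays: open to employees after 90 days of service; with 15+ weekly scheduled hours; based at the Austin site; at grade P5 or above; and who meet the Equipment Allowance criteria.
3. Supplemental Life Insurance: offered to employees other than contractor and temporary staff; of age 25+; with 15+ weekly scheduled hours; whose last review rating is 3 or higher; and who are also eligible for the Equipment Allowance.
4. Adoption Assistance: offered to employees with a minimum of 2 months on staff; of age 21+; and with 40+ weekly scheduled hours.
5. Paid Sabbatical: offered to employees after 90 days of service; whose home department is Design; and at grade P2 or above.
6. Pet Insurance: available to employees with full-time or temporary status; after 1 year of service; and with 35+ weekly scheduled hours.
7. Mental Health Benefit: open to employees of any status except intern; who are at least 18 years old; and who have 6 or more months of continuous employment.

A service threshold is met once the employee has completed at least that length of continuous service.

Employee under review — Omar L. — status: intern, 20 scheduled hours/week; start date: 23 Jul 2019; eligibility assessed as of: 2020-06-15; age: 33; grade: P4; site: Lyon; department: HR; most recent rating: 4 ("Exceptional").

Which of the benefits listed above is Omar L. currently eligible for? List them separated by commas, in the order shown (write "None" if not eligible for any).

Service from 23 Jul 2019 to 2020-06-15: 328 days.
Equipment Allowance — service 328 days ≥ 45 days ✓; age 33 ≥ 21 ✓; grade P4 ≥ P2 ✓; dept HR ✗ → not eligible.
Floating Holidays — service 328 days ≥ 90 days ✓; 20 hrs/wk ≥ 15 ✓; site Lyon ✗ (not Austin) → not eligible.
Supplemental Life Insurance — status intern ✓ (not excluded); age 33 ≥ 25 ✓; 20 hrs/wk ≥ 15 ✓; rating 4 ≥ 3 ✓; not eligible for Equipment Allowance ✗ → not eligible.
Adoption Assistance — service 328 days ≥ 2 months (≈60 days) ✓; age 33 ≥ 21 ✓; 20 hrs/wk < 40 ✗ → not eligible.
Paid Sabbatical — service 328 days ≥ 90 days ✓; dept HR ✗ → not eligible.
Pet Insurance — status intern ✗ (requires full-time or temporary) → not eligible.
Mental Health Benefit — status intern ✗ (excluded) → not eligible.

None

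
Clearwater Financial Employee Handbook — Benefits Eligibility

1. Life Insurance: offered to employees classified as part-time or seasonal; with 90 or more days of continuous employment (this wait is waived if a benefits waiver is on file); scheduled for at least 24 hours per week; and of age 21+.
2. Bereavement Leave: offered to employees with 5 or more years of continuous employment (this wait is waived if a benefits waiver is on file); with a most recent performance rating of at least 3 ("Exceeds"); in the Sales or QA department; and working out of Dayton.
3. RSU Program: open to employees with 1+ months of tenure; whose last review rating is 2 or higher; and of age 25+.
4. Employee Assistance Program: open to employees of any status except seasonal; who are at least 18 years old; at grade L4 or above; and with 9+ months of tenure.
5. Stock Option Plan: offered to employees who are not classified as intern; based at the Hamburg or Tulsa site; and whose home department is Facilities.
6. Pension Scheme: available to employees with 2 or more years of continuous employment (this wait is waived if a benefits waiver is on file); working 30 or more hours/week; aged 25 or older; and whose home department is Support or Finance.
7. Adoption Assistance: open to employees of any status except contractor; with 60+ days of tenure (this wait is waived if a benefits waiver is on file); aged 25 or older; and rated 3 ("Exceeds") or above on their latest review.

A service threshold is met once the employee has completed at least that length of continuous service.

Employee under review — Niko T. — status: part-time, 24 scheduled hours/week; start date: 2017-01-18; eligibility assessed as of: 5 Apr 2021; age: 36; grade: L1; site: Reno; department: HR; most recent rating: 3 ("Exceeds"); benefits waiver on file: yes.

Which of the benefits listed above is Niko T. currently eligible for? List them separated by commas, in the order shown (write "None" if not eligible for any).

Life Insurance, RSU Program, Adoption Assistance

Service from 2017-01-18 to 5 Apr 2021: 1538 days.
Life Insurance — status part-time ✓; benefits waiver on file ✓; 24 hrs/wk ≥ 24 ✓; age 36 ≥ 21 ✓ → eligible.
Bereavement Leave — benefits waiver on file ✓; rating 3 ≥ 3 ✓; dept HR ✗ → not eligible.
RSU Program — service 1538 days ≥ 1 month (≈30 days) ✓; rating 3 ≥ 2 ✓; age 36 ≥ 25 ✓ → eligible.
Employee Assistance Program — status part-time ✓ (not excluded); age 36 ≥ 18 ✓; grade L1 < L4 ✗ → not eligible.
Stock Option Plan — status part-time ✓ (not excluded); site Reno ✗ (not Hamburg or Tulsa) → not eligible.
Pension Scheme — benefits waiver on file ✓; 24 hrs/wk < 30 ✗ → not eligible.
Adoption Assistance — status part-time ✓ (not excluded); benefits waiver on file ✓; age 36 ≥ 25 ✓; rating 3 ≥ 3 ✓ → eligible.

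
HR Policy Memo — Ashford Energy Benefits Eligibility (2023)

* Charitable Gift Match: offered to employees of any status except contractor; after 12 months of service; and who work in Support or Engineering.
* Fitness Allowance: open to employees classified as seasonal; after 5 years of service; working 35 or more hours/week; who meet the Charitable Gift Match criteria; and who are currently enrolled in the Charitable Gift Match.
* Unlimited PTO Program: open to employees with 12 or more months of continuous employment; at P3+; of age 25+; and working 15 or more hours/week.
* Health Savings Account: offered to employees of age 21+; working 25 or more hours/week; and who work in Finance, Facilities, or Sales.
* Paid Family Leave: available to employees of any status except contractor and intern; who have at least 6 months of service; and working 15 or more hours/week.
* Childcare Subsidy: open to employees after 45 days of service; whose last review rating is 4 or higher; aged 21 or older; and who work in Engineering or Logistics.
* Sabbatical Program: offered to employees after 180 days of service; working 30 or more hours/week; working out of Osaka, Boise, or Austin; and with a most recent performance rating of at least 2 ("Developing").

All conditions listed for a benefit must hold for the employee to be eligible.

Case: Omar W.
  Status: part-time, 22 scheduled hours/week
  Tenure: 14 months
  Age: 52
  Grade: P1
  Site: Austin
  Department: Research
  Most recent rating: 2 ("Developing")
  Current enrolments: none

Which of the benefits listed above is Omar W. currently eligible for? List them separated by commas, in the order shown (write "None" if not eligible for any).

Charitable Gift Match — status part-time ✓ (not excluded); service 14 months ≥ 12 months ✓; dept Research ✗ → not eligible.
Fitness Allowance — status part-time ✗ (requires seasonal) → not eligible.
Unlimited PTO Program — service 14 months ≥ 12 months ✓; grade P1 < P3 ✗ → not eligible.
Health Savings Account — age 52 ≥ 21 ✓; 22 hrs/wk < 25 ✗ → not eligible.
Paid Family Leave — status part-time ✓ (not excluded); service 14 months ≥ 6 months ✓; 22 hrs/wk ≥ 15 ✓ → eligible.
Childcare Subsidy — service 14 months ≥ 45 days ✓; rating 2 < 4 ✗ → not eligible.
Sabbatical Program — service 14 months ≥ 180 days ✓; 22 hrs/wk < 30 ✗ → not eligible.

Paid Family Leave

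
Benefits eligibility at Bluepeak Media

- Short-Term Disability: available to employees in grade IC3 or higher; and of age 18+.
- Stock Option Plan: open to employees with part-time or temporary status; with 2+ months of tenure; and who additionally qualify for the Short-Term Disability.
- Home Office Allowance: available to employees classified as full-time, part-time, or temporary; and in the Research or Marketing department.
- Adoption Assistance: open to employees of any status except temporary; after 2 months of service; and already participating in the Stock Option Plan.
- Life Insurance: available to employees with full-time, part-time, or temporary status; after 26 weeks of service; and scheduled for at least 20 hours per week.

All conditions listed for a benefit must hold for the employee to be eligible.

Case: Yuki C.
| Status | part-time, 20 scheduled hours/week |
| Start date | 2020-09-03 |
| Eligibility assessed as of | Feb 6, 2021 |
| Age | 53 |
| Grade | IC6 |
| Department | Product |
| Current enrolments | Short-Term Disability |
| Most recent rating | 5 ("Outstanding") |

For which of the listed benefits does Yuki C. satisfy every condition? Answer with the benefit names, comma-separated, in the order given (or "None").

Short-Term Disability, Stock Option Plan

Service from 2020-09-03 to Feb 6, 2021: 156 days.
Short-Term Disability — grade IC6 ≥ IC3 ✓; age 53 ≥ 18 ✓ → eligible.
Stock Option Plan — status part-time ✓; service 156 days ≥ 2 months (≈60 days) ✓; eligible for Short-Term Disability ✓ → eligible.
Home Office Allowance — status part-time ✓; dept Product ✗ → not eligible.
Adoption Assistance — status part-time ✓ (not excluded); service 156 days ≥ 2 months (≈60 days) ✓; not enrolled in Stock Option Plan ✗ → not eligible.
Life Insurance — status part-time ✓; service 156 days < 26 weeks (≈182 days) ✗ → not eligible.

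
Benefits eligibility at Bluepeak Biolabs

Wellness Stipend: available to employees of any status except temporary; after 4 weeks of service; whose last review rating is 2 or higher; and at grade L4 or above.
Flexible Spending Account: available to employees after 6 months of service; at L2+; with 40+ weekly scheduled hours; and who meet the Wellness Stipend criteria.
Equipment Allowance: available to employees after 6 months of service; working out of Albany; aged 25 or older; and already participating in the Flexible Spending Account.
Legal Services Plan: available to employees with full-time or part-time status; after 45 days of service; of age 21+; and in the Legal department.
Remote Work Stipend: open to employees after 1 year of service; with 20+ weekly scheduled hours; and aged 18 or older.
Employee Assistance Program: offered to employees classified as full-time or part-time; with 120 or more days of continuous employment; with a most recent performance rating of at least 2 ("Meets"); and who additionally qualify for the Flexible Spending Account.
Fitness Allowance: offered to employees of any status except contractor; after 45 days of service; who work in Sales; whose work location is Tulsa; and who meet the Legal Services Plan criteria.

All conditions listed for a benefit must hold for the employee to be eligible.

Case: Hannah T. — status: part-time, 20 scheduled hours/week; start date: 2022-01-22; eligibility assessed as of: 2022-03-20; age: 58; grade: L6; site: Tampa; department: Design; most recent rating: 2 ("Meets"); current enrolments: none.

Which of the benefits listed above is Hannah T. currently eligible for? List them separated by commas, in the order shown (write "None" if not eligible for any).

Wellness Stipend

Service from 2022-01-22 to 2022-03-20: 57 days.
Wellness Stipend — status part-time ✓ (not excluded); service 57 days ≥ 4 weeks (≈28 days) ✓; rating 2 ≥ 2 ✓; grade L6 ≥ L4 ✓ → eligible.
Flexible Spending Account — service 57 days < 6 months (≈180 days) ✗ → not eligible.
Equipment Allowance — service 57 days < 6 months (≈180 days) ✗ → not eligible.
Legal Services Plan — status part-time ✓; service 57 days ≥ 45 days ✓; age 58 ≥ 21 ✓; dept Design ✗ → not eligible.
Remote Work Stipend — service 57 days < 1 year (≈365 days) ✗ → not eligible.
Employee Assistance Program — status part-time ✓; service 57 days < 120 days ✗ → not eligible.
Fitness Allowance — status part-time ✓ (not excluded); service 57 days ≥ 45 days ✓; dept Design ✗ → not eligible.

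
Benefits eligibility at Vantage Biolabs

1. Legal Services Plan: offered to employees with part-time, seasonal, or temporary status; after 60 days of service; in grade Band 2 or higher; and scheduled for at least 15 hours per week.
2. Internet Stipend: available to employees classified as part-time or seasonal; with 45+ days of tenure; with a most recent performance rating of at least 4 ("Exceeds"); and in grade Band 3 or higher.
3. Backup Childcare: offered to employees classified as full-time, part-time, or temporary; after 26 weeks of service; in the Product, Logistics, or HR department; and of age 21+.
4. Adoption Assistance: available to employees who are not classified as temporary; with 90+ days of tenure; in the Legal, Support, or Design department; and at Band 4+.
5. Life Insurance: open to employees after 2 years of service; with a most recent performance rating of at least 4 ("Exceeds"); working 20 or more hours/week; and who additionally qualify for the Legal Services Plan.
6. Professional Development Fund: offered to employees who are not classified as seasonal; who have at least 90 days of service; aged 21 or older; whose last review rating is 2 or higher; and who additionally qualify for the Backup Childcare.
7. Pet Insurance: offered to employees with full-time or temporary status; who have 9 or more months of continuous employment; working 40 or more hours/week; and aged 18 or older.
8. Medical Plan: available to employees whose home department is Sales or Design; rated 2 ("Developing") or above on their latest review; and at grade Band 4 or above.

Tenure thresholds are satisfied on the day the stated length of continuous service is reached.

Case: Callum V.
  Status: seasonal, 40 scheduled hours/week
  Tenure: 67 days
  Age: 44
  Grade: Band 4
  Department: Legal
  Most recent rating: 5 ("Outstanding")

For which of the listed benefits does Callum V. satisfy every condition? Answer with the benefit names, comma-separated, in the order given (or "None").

Legal Services Plan, Internet Stipend

Legal Services Plan — status seasonal ✓; service 67 days ≥ 60 days ✓; grade Band 4 ≥ Band 2 ✓; 40 hrs/wk ≥ 15 ✓ → eligible.
Internet Stipend — status seasonal ✓; service 67 days ≥ 45 days ✓; rating 5 ≥ 4 ✓; grade Band 4 ≥ Band 3 ✓ → eligible.
Backup Childcare — status seasonal ✗ (requires full-time, part-time, or temporary) → not eligible.
Adoption Assistance — status seasonal ✓ (not excluded); service 67 days < 90 days ✗ → not eligible.
Life Insurance — service 67 days < 2 years (≈730 days) ✗ → not eligible.
Professional Development Fund — status seasonal ✗ (excluded) → not eligible.
Pet Insurance — status seasonal ✗ (requires full-time or temporary) → not eligible.
Medical Plan — dept Legal ✗ → not eligible.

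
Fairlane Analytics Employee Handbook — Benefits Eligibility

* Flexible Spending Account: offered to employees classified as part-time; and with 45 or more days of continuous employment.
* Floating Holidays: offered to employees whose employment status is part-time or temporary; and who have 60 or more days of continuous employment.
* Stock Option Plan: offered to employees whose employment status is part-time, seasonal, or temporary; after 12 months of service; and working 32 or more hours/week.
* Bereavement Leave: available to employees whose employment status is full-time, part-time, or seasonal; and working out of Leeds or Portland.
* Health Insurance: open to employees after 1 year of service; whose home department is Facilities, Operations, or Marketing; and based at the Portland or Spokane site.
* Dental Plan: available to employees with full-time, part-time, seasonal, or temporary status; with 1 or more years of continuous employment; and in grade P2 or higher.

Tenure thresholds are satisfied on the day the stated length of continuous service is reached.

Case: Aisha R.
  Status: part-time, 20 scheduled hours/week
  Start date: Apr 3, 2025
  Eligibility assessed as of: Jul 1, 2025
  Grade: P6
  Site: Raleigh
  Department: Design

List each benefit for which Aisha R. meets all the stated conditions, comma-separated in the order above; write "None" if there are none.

Service from Apr 3, 2025 to Jul 1, 2025: 89 days.
Flexible Spending Account — status part-time ✓; service 89 days ≥ 45 days ✓ → eligible.
Floating Holidays — status part-time ✓; service 89 days ≥ 60 days ✓ → eligible.
Stock Option Plan — status part-time ✓; service 89 days < 12 months (≈360 days) ✗ → not eligible.
Bereavement Leave — status part-time ✓; site Raleigh ✗ (not Leeds or Portland) → not eligible.
Health Insurance — service 89 days < 1 year (≈365 days) ✗ → not eligible.
Dental Plan — status part-time ✓; service 89 days < 1 year (≈365 days) ✗ → not eligible.

Flexible Spending Account, Floating Holidays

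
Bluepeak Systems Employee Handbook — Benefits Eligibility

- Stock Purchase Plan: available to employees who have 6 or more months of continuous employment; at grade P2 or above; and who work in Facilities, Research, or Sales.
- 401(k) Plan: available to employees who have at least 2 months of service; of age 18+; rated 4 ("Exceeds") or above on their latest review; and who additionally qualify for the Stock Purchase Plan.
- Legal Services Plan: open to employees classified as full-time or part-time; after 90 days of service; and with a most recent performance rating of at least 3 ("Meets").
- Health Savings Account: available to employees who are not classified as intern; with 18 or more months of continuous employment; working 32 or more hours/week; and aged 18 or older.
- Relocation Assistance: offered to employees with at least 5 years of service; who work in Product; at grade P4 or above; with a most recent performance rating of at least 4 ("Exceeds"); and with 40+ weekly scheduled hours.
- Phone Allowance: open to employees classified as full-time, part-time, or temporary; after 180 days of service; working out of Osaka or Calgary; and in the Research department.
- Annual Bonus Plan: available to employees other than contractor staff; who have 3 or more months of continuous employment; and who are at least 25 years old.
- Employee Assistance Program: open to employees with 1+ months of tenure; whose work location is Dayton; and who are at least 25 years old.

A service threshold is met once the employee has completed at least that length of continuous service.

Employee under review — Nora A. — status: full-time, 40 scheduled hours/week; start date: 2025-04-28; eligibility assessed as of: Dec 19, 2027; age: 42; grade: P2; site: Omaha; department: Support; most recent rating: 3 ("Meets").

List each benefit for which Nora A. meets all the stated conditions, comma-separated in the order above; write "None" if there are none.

Legal Services Plan, Health Savings Account, Annual Bonus Plan

Service from 2025-04-28 to Dec 19, 2027: 965 days.
Stock Purchase Plan — service 965 days ≥ 6 months (≈180 days) ✓; grade P2 ≥ P2 ✓; dept Support ✗ → not eligible.
401(k) Plan — service 965 days ≥ 2 months (≈60 days) ✓; age 42 ≥ 18 ✓; rating 3 < 4 ✗ → not eligible.
Legal Services Plan — status full-time ✓; service 965 days ≥ 90 days ✓; rating 3 ≥ 3 ✓ → eligible.
Health Savings Account — status full-time ✓ (not excluded); service 965 days ≥ 18 months (≈540 days) ✓; 40 hrs/wk ≥ 32 ✓; age 42 ≥ 18 ✓ → eligible.
Relocation Assistance — service 965 days < 5 years (≈1825 days) ✗ → not eligible.
Phone Allowance — status full-time ✓; service 965 days ≥ 180 days ✓; site Omaha ✗ (not Osaka or Calgary) → not eligible.
Annual Bonus Plan — status full-time ✓ (not excluded); service 965 days ≥ 3 months (≈90 days) ✓; age 42 ≥ 25 ✓ → eligible.
Employee Assistance Program — service 965 days ≥ 1 month (≈30 days) ✓; site Omaha ✗ (not Dayton) → not eligible.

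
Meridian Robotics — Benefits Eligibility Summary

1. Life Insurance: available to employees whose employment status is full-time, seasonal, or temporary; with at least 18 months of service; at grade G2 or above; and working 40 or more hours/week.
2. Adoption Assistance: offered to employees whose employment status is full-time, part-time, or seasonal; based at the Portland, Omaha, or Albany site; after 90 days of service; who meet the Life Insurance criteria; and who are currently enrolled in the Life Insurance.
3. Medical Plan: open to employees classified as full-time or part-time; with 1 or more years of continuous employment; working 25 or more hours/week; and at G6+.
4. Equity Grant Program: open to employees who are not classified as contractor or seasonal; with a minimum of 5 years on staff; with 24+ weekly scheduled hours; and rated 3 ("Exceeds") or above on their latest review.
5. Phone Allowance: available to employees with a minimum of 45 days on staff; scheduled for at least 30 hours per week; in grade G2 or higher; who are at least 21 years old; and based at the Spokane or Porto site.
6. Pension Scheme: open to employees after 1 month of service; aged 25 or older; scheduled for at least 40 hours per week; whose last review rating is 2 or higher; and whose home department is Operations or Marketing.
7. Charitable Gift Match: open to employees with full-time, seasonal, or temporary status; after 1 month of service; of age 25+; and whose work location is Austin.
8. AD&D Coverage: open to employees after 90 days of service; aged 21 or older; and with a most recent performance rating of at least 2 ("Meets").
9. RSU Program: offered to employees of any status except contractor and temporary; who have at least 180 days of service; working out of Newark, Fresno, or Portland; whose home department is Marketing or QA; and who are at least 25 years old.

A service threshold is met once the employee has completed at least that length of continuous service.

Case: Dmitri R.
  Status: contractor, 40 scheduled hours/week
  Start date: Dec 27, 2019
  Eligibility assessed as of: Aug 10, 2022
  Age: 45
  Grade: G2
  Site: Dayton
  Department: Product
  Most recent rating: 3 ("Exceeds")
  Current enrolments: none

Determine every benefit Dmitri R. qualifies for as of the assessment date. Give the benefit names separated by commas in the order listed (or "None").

Service from Dec 27, 2019 to Aug 10, 2022: 957 days.
Life Insurance — status contractor ✗ (requires full-time, seasonal, or temporary) → not eligible.
Adoption Assistance — status contractor ✗ (requires full-time, part-time, or seasonal) → not eligible.
Medical Plan — status contractor ✗ (requires full-time or part-time) → not eligible.
Equity Grant Program — status contractor ✗ (excluded) → not eligible.
Phone Allowance — service 957 days ≥ 45 days ✓; 40 hrs/wk ≥ 30 ✓; grade G2 ≥ G2 ✓; age 45 ≥ 21 ✓; site Dayton ✗ (not Spokane or Porto) → not eligible.
Pension Scheme — service 957 days ≥ 1 month (≈30 days) ✓; age 45 ≥ 25 ✓; 40 hrs/wk ≥ 40 ✓; rating 3 ≥ 2 ✓; dept Product ✗ → not eligible.
Charitable Gift Match — status contractor ✗ (requires full-time, seasonal, or temporary) → not eligible.
AD&D Coverage — service 957 days ≥ 90 days ✓; age 45 ≥ 21 ✓; rating 3 ≥ 2 ✓ → eligible.
RSU Program — status contractor ✗ (excluded) → not eligible.

AD&D Coverage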